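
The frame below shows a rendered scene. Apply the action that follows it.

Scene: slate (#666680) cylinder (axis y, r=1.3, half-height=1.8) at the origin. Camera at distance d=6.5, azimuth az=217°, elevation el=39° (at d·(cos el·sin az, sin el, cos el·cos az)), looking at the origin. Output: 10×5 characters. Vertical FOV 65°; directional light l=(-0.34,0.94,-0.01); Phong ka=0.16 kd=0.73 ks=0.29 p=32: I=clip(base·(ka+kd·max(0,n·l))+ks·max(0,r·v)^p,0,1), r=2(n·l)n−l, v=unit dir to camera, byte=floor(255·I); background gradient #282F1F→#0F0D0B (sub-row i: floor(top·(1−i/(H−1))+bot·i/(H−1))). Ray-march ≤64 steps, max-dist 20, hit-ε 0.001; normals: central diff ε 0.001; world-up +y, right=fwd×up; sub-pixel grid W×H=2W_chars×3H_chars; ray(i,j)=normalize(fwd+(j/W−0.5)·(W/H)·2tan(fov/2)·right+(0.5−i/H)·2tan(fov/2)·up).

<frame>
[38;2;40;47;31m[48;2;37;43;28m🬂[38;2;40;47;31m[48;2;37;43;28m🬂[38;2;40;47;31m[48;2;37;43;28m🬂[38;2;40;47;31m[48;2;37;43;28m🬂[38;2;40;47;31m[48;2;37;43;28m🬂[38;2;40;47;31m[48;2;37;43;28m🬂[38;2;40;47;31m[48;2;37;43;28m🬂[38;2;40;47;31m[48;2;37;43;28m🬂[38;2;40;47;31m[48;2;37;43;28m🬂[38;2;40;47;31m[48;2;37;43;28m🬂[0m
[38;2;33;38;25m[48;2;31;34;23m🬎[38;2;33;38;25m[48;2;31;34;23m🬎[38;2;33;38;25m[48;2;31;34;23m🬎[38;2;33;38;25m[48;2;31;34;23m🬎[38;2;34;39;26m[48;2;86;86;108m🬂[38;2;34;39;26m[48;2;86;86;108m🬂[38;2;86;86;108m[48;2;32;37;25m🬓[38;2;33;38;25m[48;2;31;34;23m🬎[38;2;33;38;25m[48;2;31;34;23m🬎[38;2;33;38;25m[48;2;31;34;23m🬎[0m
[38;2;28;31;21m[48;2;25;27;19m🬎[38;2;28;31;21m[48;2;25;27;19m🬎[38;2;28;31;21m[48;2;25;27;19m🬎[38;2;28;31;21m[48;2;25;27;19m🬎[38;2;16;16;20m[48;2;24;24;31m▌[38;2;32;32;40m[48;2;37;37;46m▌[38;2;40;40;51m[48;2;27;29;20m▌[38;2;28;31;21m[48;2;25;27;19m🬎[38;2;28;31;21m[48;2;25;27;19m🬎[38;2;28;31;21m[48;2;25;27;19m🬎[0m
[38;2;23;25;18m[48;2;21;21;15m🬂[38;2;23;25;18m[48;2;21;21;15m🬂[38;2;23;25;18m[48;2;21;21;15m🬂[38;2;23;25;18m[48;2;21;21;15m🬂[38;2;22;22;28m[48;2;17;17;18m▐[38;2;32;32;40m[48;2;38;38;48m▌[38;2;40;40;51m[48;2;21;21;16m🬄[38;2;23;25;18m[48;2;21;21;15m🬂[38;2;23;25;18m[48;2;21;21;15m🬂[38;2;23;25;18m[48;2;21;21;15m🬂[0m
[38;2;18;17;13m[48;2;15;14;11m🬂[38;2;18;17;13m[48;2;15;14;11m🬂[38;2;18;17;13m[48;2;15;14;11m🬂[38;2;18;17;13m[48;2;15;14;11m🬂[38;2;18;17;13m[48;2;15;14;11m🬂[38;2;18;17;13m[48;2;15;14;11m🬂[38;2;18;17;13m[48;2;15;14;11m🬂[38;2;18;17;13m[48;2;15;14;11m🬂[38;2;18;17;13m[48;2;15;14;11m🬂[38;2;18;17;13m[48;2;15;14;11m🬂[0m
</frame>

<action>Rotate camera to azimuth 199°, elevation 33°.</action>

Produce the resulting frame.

<frame>
[38;2;40;47;31m[48;2;37;43;28m🬂[38;2;40;47;31m[48;2;37;43;28m🬂[38;2;40;47;31m[48;2;37;43;28m🬂[38;2;40;47;31m[48;2;37;43;28m🬂[38;2;40;47;31m[48;2;37;43;28m🬂[38;2;40;47;31m[48;2;37;43;28m🬂[38;2;40;47;31m[48;2;37;43;28m🬂[38;2;40;47;31m[48;2;37;43;28m🬂[38;2;40;47;31m[48;2;37;43;28m🬂[38;2;40;47;31m[48;2;37;43;28m🬂[0m
[38;2;33;38;25m[48;2;31;34;23m🬎[38;2;33;38;25m[48;2;31;34;23m🬎[38;2;33;38;25m[48;2;31;34;23m🬎[38;2;33;38;25m[48;2;31;34;23m🬎[38;2;34;39;26m[48;2;86;86;108m🬂[38;2;34;39;26m[48;2;86;86;108m🬂[38;2;86;86;108m[48;2;32;37;25m🬓[38;2;33;38;25m[48;2;31;34;23m🬎[38;2;33;38;25m[48;2;31;34;23m🬎[38;2;33;38;25m[48;2;31;34;23m🬎[0m
[38;2;28;31;21m[48;2;25;27;19m🬎[38;2;28;31;21m[48;2;25;27;19m🬎[38;2;28;31;21m[48;2;25;27;19m🬎[38;2;28;31;21m[48;2;25;27;19m🬎[38;2;16;16;20m[48;2;17;17;21m🬲[38;2;25;25;31m[48;2;32;32;40m▌[38;2;38;38;48m[48;2;27;29;20m▌[38;2;28;31;21m[48;2;25;27;19m🬎[38;2;28;31;21m[48;2;25;27;19m🬎[38;2;28;31;21m[48;2;25;27;19m🬎[0m
[38;2;23;25;18m[48;2;21;21;15m🬂[38;2;23;25;18m[48;2;21;21;15m🬂[38;2;23;25;18m[48;2;21;21;15m🬂[38;2;23;25;18m[48;2;21;21;15m🬂[38;2;16;16;20m[48;2;20;20;15m🬬[38;2;25;25;31m[48;2;33;33;41m▌[38;2;40;40;50m[48;2;21;21;16m🬄[38;2;23;25;18m[48;2;21;21;15m🬂[38;2;23;25;18m[48;2;21;21;15m🬂[38;2;23;25;18m[48;2;21;21;15m🬂[0m
[38;2;18;17;13m[48;2;15;14;11m🬂[38;2;18;17;13m[48;2;15;14;11m🬂[38;2;18;17;13m[48;2;15;14;11m🬂[38;2;18;17;13m[48;2;15;14;11m🬂[38;2;18;17;13m[48;2;15;14;11m🬂[38;2;18;17;13m[48;2;15;14;11m🬂[38;2;18;17;13m[48;2;15;14;11m🬂[38;2;18;17;13m[48;2;15;14;11m🬂[38;2;18;17;13m[48;2;15;14;11m🬂[38;2;18;17;13m[48;2;15;14;11m🬂[0m
</frame>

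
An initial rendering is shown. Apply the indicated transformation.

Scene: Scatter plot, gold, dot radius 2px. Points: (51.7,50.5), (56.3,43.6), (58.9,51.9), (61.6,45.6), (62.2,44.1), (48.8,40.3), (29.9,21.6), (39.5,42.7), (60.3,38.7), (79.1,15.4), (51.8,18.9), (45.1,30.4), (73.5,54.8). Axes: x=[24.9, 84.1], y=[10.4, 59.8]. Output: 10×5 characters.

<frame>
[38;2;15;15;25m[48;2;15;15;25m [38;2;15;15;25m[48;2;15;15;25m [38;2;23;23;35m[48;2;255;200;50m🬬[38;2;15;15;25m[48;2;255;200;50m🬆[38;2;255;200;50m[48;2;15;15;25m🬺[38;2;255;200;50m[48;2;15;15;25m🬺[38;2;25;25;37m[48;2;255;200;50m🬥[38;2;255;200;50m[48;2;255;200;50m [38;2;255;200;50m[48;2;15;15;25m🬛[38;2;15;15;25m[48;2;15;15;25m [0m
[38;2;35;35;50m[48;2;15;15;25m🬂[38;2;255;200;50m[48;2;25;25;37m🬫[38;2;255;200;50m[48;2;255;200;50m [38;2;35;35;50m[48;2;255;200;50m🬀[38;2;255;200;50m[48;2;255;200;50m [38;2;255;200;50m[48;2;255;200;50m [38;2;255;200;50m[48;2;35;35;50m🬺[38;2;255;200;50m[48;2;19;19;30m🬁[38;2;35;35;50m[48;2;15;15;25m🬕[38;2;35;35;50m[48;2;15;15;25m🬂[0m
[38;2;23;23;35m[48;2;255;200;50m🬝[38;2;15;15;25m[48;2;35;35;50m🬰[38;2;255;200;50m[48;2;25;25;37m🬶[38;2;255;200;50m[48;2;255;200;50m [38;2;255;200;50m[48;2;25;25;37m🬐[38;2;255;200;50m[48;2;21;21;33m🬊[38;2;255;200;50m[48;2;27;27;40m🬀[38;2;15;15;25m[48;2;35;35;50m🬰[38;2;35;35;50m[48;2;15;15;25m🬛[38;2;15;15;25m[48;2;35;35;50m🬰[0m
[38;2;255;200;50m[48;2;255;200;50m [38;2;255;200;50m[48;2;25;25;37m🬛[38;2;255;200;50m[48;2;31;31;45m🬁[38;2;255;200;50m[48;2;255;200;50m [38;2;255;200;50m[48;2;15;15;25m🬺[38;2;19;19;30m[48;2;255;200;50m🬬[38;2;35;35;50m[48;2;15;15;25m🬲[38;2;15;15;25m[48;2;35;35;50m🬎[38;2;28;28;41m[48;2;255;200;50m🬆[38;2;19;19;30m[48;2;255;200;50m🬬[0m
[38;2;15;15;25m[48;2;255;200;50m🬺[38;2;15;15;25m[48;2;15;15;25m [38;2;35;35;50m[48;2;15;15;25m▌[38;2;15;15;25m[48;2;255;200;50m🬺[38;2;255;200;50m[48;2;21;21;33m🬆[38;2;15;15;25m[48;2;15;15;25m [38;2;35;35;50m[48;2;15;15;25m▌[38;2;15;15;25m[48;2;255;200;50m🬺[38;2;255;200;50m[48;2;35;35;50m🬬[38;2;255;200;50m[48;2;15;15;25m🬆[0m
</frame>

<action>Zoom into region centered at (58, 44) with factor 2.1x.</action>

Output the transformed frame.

<frame>
[38;2;15;15;25m[48;2;15;15;25m [38;2;15;15;25m[48;2;15;15;25m [38;2;28;28;41m[48;2;255;200;50m🬆[38;2;15;15;25m[48;2;255;200;50m🬬[38;2;28;28;41m[48;2;255;200;50m🬆[38;2;255;200;50m[48;2;15;15;25m🬺[38;2;23;23;35m[48;2;255;200;50m🬬[38;2;15;15;25m[48;2;15;15;25m [38;2;255;200;50m[48;2;27;27;40m🬁[38;2;255;200;50m[48;2;15;15;25m🬬[0m
[38;2;35;35;50m[48;2;15;15;25m🬂[38;2;255;200;50m[48;2;19;19;30m🬁[38;2;255;200;50m[48;2;35;35;50m🬬[38;2;255;200;50m[48;2;15;15;25m🬆[38;2;255;200;50m[48;2;25;25;37m🬑[38;2;255;200;50m[48;2;255;200;50m [38;2;255;200;50m[48;2;28;28;41m🬱[38;2;35;35;50m[48;2;15;15;25m🬂[38;2;35;35;50m[48;2;15;15;25m🬕[38;2;35;35;50m[48;2;15;15;25m🬂[0m
[38;2;15;15;25m[48;2;35;35;50m🬰[38;2;21;21;33m[48;2;255;200;50m🬆[38;2;27;27;40m[48;2;255;200;50m🬬[38;2;15;15;25m[48;2;255;200;50m🬐[38;2;255;200;50m[48;2;255;200;50m [38;2;255;200;50m[48;2;15;15;25m🬬[38;2;255;200;50m[48;2;15;15;25m🬝[38;2;255;200;50m[48;2;23;23;35m🬀[38;2;35;35;50m[48;2;15;15;25m🬛[38;2;15;15;25m[48;2;35;35;50m🬰[0m
[38;2;23;23;35m[48;2;255;200;50m🬺[38;2;255;200;50m[48;2;35;35;50m🬬[38;2;255;200;50m[48;2;28;28;41m🬆[38;2;15;15;25m[48;2;35;35;50m🬎[38;2;255;200;50m[48;2;30;30;43m🬈[38;2;255;200;50m[48;2;255;200;50m [38;2;255;200;50m[48;2;25;25;37m🬛[38;2;15;15;25m[48;2;35;35;50m🬎[38;2;35;35;50m[48;2;15;15;25m🬲[38;2;15;15;25m[48;2;35;35;50m🬎[0m
[38;2;15;15;25m[48;2;15;15;25m [38;2;15;15;25m[48;2;15;15;25m [38;2;35;35;50m[48;2;15;15;25m▌[38;2;15;15;25m[48;2;15;15;25m [38;2;35;35;50m[48;2;15;15;25m▌[38;2;15;15;25m[48;2;255;200;50m🬺[38;2;35;35;50m[48;2;15;15;25m▌[38;2;15;15;25m[48;2;15;15;25m [38;2;35;35;50m[48;2;15;15;25m▌[38;2;15;15;25m[48;2;15;15;25m [0m
</frame>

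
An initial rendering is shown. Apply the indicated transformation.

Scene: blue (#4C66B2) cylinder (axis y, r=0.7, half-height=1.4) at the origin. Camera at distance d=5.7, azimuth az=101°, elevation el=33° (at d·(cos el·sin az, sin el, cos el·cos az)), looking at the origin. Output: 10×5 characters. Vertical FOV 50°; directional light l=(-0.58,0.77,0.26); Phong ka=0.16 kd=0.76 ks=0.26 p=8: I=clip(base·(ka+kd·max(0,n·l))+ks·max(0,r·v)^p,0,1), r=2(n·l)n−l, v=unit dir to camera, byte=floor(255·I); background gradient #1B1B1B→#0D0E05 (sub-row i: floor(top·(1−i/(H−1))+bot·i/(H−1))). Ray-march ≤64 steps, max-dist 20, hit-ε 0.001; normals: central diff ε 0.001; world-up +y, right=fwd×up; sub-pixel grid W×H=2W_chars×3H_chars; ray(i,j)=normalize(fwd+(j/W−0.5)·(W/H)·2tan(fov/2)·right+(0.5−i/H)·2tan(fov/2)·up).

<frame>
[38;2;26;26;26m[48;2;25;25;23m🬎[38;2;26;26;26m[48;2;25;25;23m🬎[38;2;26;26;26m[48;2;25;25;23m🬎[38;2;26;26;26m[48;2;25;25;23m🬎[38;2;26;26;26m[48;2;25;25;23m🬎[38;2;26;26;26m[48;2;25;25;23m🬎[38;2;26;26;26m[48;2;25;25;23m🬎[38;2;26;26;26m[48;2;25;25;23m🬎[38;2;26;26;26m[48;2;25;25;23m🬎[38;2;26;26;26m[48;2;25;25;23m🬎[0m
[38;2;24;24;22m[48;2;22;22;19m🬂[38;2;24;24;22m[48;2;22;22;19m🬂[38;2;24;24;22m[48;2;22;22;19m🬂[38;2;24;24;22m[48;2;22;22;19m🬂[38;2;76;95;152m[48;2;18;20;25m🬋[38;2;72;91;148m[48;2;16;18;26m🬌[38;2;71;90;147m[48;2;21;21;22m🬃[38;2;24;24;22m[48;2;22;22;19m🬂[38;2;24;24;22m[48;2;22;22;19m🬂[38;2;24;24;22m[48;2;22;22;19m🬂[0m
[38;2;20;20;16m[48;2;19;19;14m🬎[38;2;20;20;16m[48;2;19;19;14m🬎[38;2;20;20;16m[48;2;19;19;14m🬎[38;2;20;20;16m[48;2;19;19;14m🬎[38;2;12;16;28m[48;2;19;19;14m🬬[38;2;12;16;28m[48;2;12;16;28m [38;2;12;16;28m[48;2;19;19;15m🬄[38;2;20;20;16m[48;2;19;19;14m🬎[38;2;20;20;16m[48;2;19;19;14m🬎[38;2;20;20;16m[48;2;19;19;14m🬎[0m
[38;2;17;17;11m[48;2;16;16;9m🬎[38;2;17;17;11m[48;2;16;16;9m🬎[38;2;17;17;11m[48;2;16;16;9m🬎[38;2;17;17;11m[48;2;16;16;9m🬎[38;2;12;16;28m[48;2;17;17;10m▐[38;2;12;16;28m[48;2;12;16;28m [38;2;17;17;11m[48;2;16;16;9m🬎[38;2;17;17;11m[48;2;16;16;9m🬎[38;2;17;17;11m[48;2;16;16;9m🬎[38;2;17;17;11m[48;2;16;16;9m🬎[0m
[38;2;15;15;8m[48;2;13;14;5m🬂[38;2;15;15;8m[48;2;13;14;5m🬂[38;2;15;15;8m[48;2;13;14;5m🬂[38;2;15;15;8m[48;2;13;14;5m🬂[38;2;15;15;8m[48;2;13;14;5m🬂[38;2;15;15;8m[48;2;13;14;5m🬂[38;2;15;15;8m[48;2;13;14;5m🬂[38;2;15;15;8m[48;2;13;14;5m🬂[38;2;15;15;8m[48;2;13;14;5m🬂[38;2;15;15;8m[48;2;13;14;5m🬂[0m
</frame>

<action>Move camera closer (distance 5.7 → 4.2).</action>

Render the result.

<frame>
[38;2;26;26;26m[48;2;25;25;23m🬎[38;2;26;26;26m[48;2;25;25;23m🬎[38;2;26;26;26m[48;2;25;25;23m🬎[38;2;26;26;25m[48;2;67;87;143m🬝[38;2;26;26;26m[48;2;67;86;143m🬎[38;2;26;26;26m[48;2;65;84;141m🬎[38;2;26;26;26m[48;2;63;82;139m🬎[38;2;26;26;26m[48;2;25;25;23m🬎[38;2;26;26;26m[48;2;25;25;23m🬎[38;2;26;26;26m[48;2;25;25;23m🬎[0m
[38;2;24;24;22m[48;2;22;22;19m🬂[38;2;24;24;22m[48;2;22;22;19m🬂[38;2;24;24;22m[48;2;22;22;19m🬂[38;2;23;23;20m[48;2;12;16;28m▌[38;2;12;16;28m[48;2;12;16;28m [38;2;70;89;146m[48;2;12;16;28m🬀[38;2;12;16;28m[48;2;12;16;28m [38;2;24;24;22m[48;2;22;22;19m🬂[38;2;24;24;22m[48;2;22;22;19m🬂[38;2;24;24;22m[48;2;22;22;19m🬂[0m
[38;2;20;20;16m[48;2;19;19;14m🬎[38;2;20;20;16m[48;2;19;19;14m🬎[38;2;20;20;16m[48;2;19;19;14m🬎[38;2;20;20;16m[48;2;19;19;14m🬎[38;2;12;16;28m[48;2;12;16;28m [38;2;12;16;28m[48;2;12;16;28m [38;2;12;16;28m[48;2;20;20;15m▌[38;2;20;20;16m[48;2;19;19;14m🬎[38;2;20;20;16m[48;2;19;19;14m🬎[38;2;20;20;16m[48;2;19;19;14m🬎[0m
[38;2;17;17;11m[48;2;16;16;9m🬎[38;2;17;17;11m[48;2;16;16;9m🬎[38;2;17;17;11m[48;2;16;16;9m🬎[38;2;17;17;11m[48;2;16;16;9m🬎[38;2;12;16;28m[48;2;12;16;28m [38;2;12;16;28m[48;2;12;16;28m [38;2;12;16;28m[48;2;17;17;10m▌[38;2;17;17;11m[48;2;16;16;9m🬎[38;2;17;17;11m[48;2;16;16;9m🬎[38;2;17;17;11m[48;2;16;16;9m🬎[0m
[38;2;15;15;8m[48;2;13;14;5m🬂[38;2;15;15;8m[48;2;13;14;5m🬂[38;2;15;15;8m[48;2;13;14;5m🬂[38;2;15;15;8m[48;2;13;14;5m🬂[38;2;12;16;28m[48;2;13;14;5m🬊[38;2;12;16;28m[48;2;13;14;5m🬎[38;2;12;16;28m[48;2;13;14;6m🬀[38;2;15;15;8m[48;2;13;14;5m🬂[38;2;15;15;8m[48;2;13;14;5m🬂[38;2;15;15;8m[48;2;13;14;5m🬂[0m
</frame>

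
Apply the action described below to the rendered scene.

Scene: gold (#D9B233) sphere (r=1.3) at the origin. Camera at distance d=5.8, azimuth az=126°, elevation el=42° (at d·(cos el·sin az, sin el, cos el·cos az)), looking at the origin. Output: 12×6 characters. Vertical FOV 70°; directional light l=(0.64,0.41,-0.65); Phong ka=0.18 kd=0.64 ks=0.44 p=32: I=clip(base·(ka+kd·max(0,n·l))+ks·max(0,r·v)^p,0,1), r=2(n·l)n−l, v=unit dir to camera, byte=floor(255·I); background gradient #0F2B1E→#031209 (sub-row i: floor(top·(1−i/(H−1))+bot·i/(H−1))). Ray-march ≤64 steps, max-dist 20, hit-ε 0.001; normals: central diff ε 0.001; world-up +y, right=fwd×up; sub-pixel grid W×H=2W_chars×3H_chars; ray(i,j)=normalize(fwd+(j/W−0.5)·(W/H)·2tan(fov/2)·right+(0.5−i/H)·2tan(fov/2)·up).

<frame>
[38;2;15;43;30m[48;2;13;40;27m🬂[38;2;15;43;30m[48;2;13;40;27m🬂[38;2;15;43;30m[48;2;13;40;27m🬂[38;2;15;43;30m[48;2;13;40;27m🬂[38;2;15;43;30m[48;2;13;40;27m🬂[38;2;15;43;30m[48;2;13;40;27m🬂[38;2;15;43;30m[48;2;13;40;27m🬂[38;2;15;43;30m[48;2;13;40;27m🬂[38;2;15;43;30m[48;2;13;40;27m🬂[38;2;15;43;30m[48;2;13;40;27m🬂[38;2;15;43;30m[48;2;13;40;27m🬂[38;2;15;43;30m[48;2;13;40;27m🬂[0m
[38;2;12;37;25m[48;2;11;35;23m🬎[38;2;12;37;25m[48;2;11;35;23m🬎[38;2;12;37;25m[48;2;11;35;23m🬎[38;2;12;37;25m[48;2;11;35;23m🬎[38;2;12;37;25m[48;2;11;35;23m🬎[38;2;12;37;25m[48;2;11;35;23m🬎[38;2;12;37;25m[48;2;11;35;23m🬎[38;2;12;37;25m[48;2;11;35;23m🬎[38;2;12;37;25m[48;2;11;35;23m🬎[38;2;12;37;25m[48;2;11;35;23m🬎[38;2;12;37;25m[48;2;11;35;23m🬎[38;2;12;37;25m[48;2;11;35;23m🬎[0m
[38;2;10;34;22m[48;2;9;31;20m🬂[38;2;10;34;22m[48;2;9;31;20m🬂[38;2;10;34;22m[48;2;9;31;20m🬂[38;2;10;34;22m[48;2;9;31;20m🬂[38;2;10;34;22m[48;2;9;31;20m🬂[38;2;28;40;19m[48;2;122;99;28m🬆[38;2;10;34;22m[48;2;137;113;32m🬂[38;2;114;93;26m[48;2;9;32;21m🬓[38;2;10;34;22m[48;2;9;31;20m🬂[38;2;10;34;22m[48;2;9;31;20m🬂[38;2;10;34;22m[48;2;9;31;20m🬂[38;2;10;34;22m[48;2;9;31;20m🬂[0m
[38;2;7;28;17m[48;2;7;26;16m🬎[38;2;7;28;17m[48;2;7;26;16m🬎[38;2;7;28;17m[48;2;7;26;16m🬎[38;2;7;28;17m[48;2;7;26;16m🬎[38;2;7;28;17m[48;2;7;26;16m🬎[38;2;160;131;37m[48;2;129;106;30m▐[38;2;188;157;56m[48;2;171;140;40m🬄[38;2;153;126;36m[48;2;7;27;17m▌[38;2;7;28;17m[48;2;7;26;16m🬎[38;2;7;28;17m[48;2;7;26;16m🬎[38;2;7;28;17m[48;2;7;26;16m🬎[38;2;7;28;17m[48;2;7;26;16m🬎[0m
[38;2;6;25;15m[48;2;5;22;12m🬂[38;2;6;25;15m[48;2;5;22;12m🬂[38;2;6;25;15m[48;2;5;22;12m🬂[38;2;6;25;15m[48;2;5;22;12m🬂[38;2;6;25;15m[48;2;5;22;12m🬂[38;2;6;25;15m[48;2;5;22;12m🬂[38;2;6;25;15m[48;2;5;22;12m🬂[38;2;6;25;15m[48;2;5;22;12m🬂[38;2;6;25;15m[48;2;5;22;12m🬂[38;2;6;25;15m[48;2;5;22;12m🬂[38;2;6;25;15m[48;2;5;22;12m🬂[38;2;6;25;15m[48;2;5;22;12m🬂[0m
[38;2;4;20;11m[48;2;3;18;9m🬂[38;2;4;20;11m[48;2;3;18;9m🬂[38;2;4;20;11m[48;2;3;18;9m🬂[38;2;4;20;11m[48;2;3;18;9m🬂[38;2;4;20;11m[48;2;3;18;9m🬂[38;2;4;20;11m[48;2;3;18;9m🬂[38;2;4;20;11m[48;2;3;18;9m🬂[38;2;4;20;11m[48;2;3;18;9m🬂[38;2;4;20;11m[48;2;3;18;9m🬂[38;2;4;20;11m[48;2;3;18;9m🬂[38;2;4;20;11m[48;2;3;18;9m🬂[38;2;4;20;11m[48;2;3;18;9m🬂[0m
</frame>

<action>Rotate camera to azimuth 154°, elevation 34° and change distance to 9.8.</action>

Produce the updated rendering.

<frame>
[38;2;15;43;30m[48;2;13;40;27m🬂[38;2;15;43;30m[48;2;13;40;27m🬂[38;2;15;43;30m[48;2;13;40;27m🬂[38;2;15;43;30m[48;2;13;40;27m🬂[38;2;15;43;30m[48;2;13;40;27m🬂[38;2;15;43;30m[48;2;13;40;27m🬂[38;2;15;43;30m[48;2;13;40;27m🬂[38;2;15;43;30m[48;2;13;40;27m🬂[38;2;15;43;30m[48;2;13;40;27m🬂[38;2;15;43;30m[48;2;13;40;27m🬂[38;2;15;43;30m[48;2;13;40;27m🬂[38;2;15;43;30m[48;2;13;40;27m🬂[0m
[38;2;12;37;25m[48;2;11;35;23m🬎[38;2;12;37;25m[48;2;11;35;23m🬎[38;2;12;37;25m[48;2;11;35;23m🬎[38;2;12;37;25m[48;2;11;35;23m🬎[38;2;12;37;25m[48;2;11;35;23m🬎[38;2;12;37;25m[48;2;11;35;23m🬎[38;2;12;37;25m[48;2;11;35;23m🬎[38;2;12;37;25m[48;2;11;35;23m🬎[38;2;12;37;25m[48;2;11;35;23m🬎[38;2;12;37;25m[48;2;11;35;23m🬎[38;2;12;37;25m[48;2;11;35;23m🬎[38;2;12;37;25m[48;2;11;35;23m🬎[0m
[38;2;10;34;22m[48;2;9;31;20m🬂[38;2;10;34;22m[48;2;9;31;20m🬂[38;2;10;34;22m[48;2;9;31;20m🬂[38;2;10;34;22m[48;2;9;31;20m🬂[38;2;10;34;22m[48;2;9;31;20m🬂[38;2;9;32;21m[48;2;135;111;31m🬝[38;2;10;33;21m[48;2;116;95;27m🬎[38;2;10;34;22m[48;2;9;31;20m🬂[38;2;10;34;22m[48;2;9;31;20m🬂[38;2;10;34;22m[48;2;9;31;20m🬂[38;2;10;34;22m[48;2;9;31;20m🬂[38;2;10;34;22m[48;2;9;31;20m🬂[0m
[38;2;7;28;17m[48;2;7;26;16m🬎[38;2;7;28;17m[48;2;7;26;16m🬎[38;2;7;28;17m[48;2;7;26;16m🬎[38;2;7;28;17m[48;2;7;26;16m🬎[38;2;7;28;17m[48;2;7;26;16m🬎[38;2;164;134;38m[48;2;7;27;16m🬉[38;2;148;122;38m[48;2;7;26;16m🬎[38;2;7;28;17m[48;2;7;26;16m🬎[38;2;7;28;17m[48;2;7;26;16m🬎[38;2;7;28;17m[48;2;7;26;16m🬎[38;2;7;28;17m[48;2;7;26;16m🬎[38;2;7;28;17m[48;2;7;26;16m🬎[0m
[38;2;6;25;15m[48;2;5;22;12m🬂[38;2;6;25;15m[48;2;5;22;12m🬂[38;2;6;25;15m[48;2;5;22;12m🬂[38;2;6;25;15m[48;2;5;22;12m🬂[38;2;6;25;15m[48;2;5;22;12m🬂[38;2;6;25;15m[48;2;5;22;12m🬂[38;2;6;25;15m[48;2;5;22;12m🬂[38;2;6;25;15m[48;2;5;22;12m🬂[38;2;6;25;15m[48;2;5;22;12m🬂[38;2;6;25;15m[48;2;5;22;12m🬂[38;2;6;25;15m[48;2;5;22;12m🬂[38;2;6;25;15m[48;2;5;22;12m🬂[0m
[38;2;4;20;11m[48;2;3;18;9m🬂[38;2;4;20;11m[48;2;3;18;9m🬂[38;2;4;20;11m[48;2;3;18;9m🬂[38;2;4;20;11m[48;2;3;18;9m🬂[38;2;4;20;11m[48;2;3;18;9m🬂[38;2;4;20;11m[48;2;3;18;9m🬂[38;2;4;20;11m[48;2;3;18;9m🬂[38;2;4;20;11m[48;2;3;18;9m🬂[38;2;4;20;11m[48;2;3;18;9m🬂[38;2;4;20;11m[48;2;3;18;9m🬂[38;2;4;20;11m[48;2;3;18;9m🬂[38;2;4;20;11m[48;2;3;18;9m🬂[0m
</frame>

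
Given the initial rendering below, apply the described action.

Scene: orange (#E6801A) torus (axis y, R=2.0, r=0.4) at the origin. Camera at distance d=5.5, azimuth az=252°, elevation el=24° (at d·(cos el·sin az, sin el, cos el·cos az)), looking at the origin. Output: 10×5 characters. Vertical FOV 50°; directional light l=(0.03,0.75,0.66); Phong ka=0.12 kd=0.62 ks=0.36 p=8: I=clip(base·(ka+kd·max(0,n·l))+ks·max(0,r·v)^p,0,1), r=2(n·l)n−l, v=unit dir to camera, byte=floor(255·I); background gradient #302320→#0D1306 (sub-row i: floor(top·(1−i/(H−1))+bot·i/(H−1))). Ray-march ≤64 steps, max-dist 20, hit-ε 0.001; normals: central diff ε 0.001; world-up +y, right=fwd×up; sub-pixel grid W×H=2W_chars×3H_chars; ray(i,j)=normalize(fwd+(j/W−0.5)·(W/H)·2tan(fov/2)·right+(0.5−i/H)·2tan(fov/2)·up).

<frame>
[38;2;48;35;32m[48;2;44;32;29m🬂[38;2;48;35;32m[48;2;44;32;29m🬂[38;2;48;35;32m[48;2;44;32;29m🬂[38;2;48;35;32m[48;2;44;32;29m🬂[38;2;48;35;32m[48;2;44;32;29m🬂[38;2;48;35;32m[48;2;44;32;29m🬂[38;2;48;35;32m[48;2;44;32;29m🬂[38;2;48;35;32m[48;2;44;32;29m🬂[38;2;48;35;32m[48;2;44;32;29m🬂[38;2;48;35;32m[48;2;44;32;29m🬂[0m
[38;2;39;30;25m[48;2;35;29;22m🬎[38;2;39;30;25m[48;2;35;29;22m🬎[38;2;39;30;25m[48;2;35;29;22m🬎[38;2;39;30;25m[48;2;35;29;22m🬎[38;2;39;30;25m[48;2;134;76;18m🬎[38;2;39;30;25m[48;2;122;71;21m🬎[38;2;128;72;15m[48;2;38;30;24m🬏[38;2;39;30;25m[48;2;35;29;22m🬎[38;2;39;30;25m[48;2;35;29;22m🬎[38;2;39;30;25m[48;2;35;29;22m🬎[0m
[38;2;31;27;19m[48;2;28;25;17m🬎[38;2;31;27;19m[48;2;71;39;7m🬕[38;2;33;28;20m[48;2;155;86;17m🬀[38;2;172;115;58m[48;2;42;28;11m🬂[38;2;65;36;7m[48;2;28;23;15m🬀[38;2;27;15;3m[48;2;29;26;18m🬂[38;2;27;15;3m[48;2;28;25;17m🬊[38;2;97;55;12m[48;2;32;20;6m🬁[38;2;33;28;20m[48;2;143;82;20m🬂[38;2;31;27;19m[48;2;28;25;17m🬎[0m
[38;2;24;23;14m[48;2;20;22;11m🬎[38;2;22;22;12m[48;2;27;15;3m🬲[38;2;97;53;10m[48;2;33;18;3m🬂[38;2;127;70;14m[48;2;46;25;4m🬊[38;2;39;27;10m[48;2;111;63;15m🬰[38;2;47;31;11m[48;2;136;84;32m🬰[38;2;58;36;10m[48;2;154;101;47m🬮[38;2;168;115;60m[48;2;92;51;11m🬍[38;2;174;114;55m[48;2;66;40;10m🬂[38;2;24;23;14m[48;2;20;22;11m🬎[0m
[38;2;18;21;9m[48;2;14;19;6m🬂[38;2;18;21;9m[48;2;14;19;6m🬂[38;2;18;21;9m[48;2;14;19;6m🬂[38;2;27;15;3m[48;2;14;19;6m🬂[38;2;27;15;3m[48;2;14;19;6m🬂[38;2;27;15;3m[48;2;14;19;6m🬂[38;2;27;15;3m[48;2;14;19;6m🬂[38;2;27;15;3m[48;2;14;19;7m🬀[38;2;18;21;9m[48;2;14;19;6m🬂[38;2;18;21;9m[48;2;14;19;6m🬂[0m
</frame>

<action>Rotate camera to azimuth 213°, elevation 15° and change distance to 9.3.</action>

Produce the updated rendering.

<frame>
[38;2;48;35;32m[48;2;44;32;29m🬂[38;2;48;35;32m[48;2;44;32;29m🬂[38;2;48;35;32m[48;2;44;32;29m🬂[38;2;48;35;32m[48;2;44;32;29m🬂[38;2;48;35;32m[48;2;44;32;29m🬂[38;2;48;35;32m[48;2;44;32;29m🬂[38;2;48;35;32m[48;2;44;32;29m🬂[38;2;48;35;32m[48;2;44;32;29m🬂[38;2;48;35;32m[48;2;44;32;29m🬂[38;2;48;35;32m[48;2;44;32;29m🬂[0m
[38;2;39;30;25m[48;2;35;29;22m🬎[38;2;39;30;25m[48;2;35;29;22m🬎[38;2;39;30;25m[48;2;35;29;22m🬎[38;2;39;30;25m[48;2;35;29;22m🬎[38;2;39;30;25m[48;2;35;29;22m🬎[38;2;39;30;25m[48;2;35;29;22m🬎[38;2;39;30;25m[48;2;35;29;22m🬎[38;2;39;30;25m[48;2;35;29;22m🬎[38;2;39;30;25m[48;2;35;29;22m🬎[38;2;39;30;25m[48;2;35;29;22m🬎[0m
[38;2;31;27;19m[48;2;28;25;17m🬎[38;2;31;27;19m[48;2;28;25;17m🬎[38;2;31;27;19m[48;2;28;25;17m🬎[38;2;149;88;27m[48;2;30;22;13m🬇[38;2;36;24;10m[48;2;90;56;22m🬝[38;2;30;21;11m[48;2;129;91;53m🬎[38;2;41;28;13m[48;2;96;64;31m🬎[38;2;48;27;5m[48;2;30;27;19m🬏[38;2;31;27;19m[48;2;28;25;17m🬎[38;2;31;27;19m[48;2;28;25;17m🬎[0m
[38;2;24;23;14m[48;2;20;22;11m🬎[38;2;24;23;14m[48;2;20;22;11m🬎[38;2;24;23;14m[48;2;20;22;11m🬎[38;2;22;22;12m[48;2;27;15;3m🬺[38;2;27;15;3m[48;2;21;22;12m🬂[38;2;27;15;3m[48;2;21;22;12m🬂[38;2;27;15;3m[48;2;21;22;12m🬂[38;2;24;23;14m[48;2;20;22;11m🬎[38;2;24;23;14m[48;2;20;22;11m🬎[38;2;24;23;14m[48;2;20;22;11m🬎[0m
[38;2;18;21;9m[48;2;14;19;6m🬂[38;2;18;21;9m[48;2;14;19;6m🬂[38;2;18;21;9m[48;2;14;19;6m🬂[38;2;18;21;9m[48;2;14;19;6m🬂[38;2;18;21;9m[48;2;14;19;6m🬂[38;2;18;21;9m[48;2;14;19;6m🬂[38;2;18;21;9m[48;2;14;19;6m🬂[38;2;18;21;9m[48;2;14;19;6m🬂[38;2;18;21;9m[48;2;14;19;6m🬂[38;2;18;21;9m[48;2;14;19;6m🬂[0m
</frame>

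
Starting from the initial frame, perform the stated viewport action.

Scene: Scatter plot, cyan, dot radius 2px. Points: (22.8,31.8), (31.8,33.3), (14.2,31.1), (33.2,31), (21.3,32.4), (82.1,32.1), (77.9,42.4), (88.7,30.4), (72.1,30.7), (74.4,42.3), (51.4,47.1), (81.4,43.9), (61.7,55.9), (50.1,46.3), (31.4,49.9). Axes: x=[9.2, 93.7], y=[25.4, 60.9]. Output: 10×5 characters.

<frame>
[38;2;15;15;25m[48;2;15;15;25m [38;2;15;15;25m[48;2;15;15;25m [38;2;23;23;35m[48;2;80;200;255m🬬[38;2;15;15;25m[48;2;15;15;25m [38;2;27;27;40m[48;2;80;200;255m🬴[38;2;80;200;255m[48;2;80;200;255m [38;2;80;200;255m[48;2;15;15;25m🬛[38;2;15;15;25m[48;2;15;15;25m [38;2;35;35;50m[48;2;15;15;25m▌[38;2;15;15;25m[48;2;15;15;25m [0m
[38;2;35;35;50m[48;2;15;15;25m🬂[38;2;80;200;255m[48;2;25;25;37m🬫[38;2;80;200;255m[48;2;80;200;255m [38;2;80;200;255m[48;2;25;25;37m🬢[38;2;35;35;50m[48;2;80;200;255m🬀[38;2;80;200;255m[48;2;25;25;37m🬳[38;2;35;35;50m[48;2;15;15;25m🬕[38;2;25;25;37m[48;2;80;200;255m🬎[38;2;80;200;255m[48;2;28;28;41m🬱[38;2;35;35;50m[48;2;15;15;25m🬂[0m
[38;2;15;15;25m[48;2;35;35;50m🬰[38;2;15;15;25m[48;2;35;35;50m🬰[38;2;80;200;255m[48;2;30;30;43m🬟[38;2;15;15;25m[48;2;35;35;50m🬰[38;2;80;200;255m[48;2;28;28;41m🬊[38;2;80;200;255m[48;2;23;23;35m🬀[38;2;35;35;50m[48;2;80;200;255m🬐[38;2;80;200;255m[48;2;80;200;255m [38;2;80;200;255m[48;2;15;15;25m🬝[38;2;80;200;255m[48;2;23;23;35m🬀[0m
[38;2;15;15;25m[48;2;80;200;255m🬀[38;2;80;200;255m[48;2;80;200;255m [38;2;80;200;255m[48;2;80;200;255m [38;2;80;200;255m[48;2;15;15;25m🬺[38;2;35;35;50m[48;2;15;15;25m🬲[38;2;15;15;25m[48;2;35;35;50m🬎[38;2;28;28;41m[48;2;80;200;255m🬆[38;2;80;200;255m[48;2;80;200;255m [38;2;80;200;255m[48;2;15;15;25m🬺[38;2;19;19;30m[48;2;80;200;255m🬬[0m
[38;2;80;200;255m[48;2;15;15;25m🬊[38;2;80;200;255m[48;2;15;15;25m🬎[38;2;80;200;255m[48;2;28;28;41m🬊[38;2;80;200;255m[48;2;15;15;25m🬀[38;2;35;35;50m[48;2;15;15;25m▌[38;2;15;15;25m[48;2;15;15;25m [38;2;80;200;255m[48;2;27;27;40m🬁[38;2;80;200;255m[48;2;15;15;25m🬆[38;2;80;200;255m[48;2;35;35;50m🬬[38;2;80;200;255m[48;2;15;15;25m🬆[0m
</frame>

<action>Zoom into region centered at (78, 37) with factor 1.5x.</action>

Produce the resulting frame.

<frame>
[38;2;80;200;255m[48;2;80;200;255m [38;2;15;15;25m[48;2;80;200;255m🬸[38;2;35;35;50m[48;2;15;15;25m▌[38;2;15;15;25m[48;2;80;200;255m🬝[38;2;25;25;37m[48;2;80;200;255m🬂[38;2;80;200;255m[48;2;15;15;25m🬺[38;2;23;23;35m[48;2;80;200;255m🬬[38;2;15;15;25m[48;2;15;15;25m [38;2;35;35;50m[48;2;15;15;25m▌[38;2;15;15;25m[48;2;15;15;25m [0m
[38;2;80;200;255m[48;2;19;19;30m🬀[38;2;35;35;50m[48;2;15;15;25m🬂[38;2;35;35;50m[48;2;15;15;25m🬕[38;2;80;200;255m[48;2;15;15;25m🬊[38;2;80;200;255m[48;2;80;200;255m [38;2;80;200;255m[48;2;15;15;25m🬆[38;2;35;35;50m[48;2;15;15;25m🬕[38;2;35;35;50m[48;2;15;15;25m🬂[38;2;35;35;50m[48;2;15;15;25m🬕[38;2;35;35;50m[48;2;15;15;25m🬂[0m
[38;2;15;15;25m[48;2;35;35;50m🬰[38;2;15;15;25m[48;2;35;35;50m🬰[38;2;35;35;50m[48;2;15;15;25m🬛[38;2;23;23;35m[48;2;80;200;255m🬝[38;2;31;31;45m[48;2;80;200;255m🬝[38;2;21;21;33m[48;2;80;200;255m🬊[38;2;31;31;45m[48;2;80;200;255m🬝[38;2;15;15;25m[48;2;35;35;50m🬰[38;2;35;35;50m[48;2;15;15;25m🬛[38;2;15;15;25m[48;2;35;35;50m🬰[0m
[38;2;15;15;25m[48;2;35;35;50m🬎[38;2;15;15;25m[48;2;35;35;50m🬎[38;2;31;31;45m[48;2;80;200;255m🬴[38;2;80;200;255m[48;2;80;200;255m [38;2;80;200;255m[48;2;35;35;50m🬝[38;2;80;200;255m[48;2;35;35;50m🬝[38;2;80;200;255m[48;2;80;200;255m [38;2;80;200;255m[48;2;25;25;37m🬛[38;2;35;35;50m[48;2;15;15;25m🬲[38;2;15;15;25m[48;2;35;35;50m🬎[0m
[38;2;15;15;25m[48;2;15;15;25m [38;2;15;15;25m[48;2;15;15;25m [38;2;35;35;50m[48;2;15;15;25m▌[38;2;15;15;25m[48;2;80;200;255m🬺[38;2;35;35;50m[48;2;15;15;25m▌[38;2;15;15;25m[48;2;15;15;25m [38;2;80;200;255m[48;2;27;27;40m🬁[38;2;15;15;25m[48;2;15;15;25m [38;2;35;35;50m[48;2;15;15;25m▌[38;2;15;15;25m[48;2;15;15;25m [0m
</frame>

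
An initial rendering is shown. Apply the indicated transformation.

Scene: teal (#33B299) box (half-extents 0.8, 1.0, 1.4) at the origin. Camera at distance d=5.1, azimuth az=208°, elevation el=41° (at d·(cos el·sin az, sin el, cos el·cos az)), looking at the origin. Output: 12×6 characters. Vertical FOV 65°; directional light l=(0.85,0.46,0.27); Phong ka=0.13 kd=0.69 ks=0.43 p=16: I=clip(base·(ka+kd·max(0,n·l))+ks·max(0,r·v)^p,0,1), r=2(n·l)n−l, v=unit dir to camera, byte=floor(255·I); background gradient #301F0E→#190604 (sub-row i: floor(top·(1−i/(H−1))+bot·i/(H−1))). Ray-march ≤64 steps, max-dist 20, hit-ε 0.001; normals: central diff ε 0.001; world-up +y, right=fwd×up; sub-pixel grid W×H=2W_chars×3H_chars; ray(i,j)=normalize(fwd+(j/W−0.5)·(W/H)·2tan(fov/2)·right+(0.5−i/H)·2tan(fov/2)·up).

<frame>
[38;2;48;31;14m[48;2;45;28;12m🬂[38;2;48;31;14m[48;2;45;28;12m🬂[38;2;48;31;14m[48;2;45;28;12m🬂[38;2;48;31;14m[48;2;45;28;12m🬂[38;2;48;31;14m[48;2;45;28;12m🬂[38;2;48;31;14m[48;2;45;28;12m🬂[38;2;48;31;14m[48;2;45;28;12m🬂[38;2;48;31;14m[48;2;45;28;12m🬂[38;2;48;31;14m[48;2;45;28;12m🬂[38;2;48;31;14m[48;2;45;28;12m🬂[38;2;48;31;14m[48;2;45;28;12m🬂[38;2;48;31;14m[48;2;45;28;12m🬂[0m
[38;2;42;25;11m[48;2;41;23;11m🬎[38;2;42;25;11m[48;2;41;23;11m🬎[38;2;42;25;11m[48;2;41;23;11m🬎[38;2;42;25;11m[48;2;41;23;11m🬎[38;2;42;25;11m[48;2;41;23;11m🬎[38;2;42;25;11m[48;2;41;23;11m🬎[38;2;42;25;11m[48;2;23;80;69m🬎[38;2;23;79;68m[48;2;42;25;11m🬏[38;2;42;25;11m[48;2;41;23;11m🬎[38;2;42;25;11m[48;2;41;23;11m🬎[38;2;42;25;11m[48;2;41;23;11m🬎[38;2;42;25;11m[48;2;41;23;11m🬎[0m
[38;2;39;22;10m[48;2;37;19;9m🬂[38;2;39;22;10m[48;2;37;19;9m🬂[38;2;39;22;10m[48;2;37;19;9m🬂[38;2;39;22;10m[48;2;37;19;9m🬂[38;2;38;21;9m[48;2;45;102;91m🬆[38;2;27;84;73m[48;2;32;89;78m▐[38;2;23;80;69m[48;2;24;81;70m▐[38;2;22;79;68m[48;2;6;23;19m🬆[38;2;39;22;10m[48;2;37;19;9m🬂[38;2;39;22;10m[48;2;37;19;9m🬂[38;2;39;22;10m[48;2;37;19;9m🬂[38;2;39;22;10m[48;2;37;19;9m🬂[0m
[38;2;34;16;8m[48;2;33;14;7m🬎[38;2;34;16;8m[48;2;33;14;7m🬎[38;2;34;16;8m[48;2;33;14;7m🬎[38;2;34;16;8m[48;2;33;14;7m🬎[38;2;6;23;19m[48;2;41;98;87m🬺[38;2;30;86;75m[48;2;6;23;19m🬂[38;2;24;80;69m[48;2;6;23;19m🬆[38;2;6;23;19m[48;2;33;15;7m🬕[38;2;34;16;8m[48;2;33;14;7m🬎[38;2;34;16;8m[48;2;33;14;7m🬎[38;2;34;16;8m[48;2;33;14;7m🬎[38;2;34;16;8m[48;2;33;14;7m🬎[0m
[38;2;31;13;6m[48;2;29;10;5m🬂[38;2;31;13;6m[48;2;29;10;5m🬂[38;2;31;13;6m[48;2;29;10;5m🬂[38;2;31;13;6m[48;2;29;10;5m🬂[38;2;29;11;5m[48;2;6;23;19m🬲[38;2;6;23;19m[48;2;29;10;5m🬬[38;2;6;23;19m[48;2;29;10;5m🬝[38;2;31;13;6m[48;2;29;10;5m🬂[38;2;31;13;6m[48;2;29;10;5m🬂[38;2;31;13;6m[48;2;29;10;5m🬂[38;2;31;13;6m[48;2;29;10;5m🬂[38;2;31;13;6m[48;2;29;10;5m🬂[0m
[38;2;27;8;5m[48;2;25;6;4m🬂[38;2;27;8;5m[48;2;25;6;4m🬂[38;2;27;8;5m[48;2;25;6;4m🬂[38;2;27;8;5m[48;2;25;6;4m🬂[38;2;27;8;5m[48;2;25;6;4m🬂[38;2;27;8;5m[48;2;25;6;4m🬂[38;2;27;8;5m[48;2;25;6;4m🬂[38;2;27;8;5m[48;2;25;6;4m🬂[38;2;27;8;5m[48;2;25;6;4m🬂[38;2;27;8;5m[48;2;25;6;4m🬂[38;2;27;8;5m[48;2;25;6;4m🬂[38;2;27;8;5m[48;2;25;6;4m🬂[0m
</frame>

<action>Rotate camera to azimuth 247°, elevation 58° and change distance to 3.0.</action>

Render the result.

<frame>
[38;2;48;31;14m[48;2;45;28;12m🬂[38;2;48;31;14m[48;2;45;28;12m🬂[38;2;48;31;14m[48;2;45;28;12m🬂[38;2;48;31;14m[48;2;45;28;12m🬂[38;2;48;31;14m[48;2;45;28;12m🬂[38;2;48;31;14m[48;2;45;28;12m🬂[38;2;46;29;13m[48;2;116;172;161m🬝[38;2;47;30;13m[48;2;91;148;137m🬎[38;2;47;30;13m[48;2;60;117;106m🬎[38;2;43;100;89m[48;2;46;29;13m🬏[38;2;48;31;14m[48;2;45;28;12m🬂[38;2;48;31;14m[48;2;45;28;12m🬂[0m
[38;2;42;25;11m[48;2;41;23;11m🬎[38;2;42;25;11m[48;2;32;89;77m🬎[38;2;42;25;11m[48;2;46;103;92m🬆[38;2;43;26;12m[48;2;65;122;110m🬂[38;2;43;26;12m[48;2;92;149;137m🬀[38;2;114;171;160m[48;2;89;146;135m🬎[38;2;109;165;154m[48;2;86;142;131m🬆[38;2;83;140;128m[48;2;64;121;110m🬆[38;2;58;115;103m[48;2;45;101;90m🬄[38;2;38;95;84m[48;2;31;88;77m🬄[38;2;25;82;71m[48;2;42;25;11m🬱[38;2;42;25;11m[48;2;41;23;11m🬎[0m
[38;2;39;22;10m[48;2;37;19;9m🬂[38;2;27;84;73m[48;2;38;20;9m▐[38;2;35;92;81m[48;2;28;85;74m🬊[38;2;46;103;92m[48;2;34;91;80m🬊[38;2;59;116;105m[48;2;41;98;87m🬊[38;2;71;128;116m[48;2;48;105;94m🬂[38;2;66;123;111m[48;2;45;102;91m🬂[38;2;48;105;94m[48;2;35;92;80m🬆[38;2;35;92;81m[48;2;28;85;73m🬆[38;2;27;84;73m[48;2;24;81;70m🬆[38;2;24;80;69m[48;2;6;23;19m🬎[38;2;23;80;69m[48;2;31;20;11m🬀[0m
[38;2;34;16;8m[48;2;33;14;7m🬎[38;2;23;80;69m[48;2;34;15;7m▐[38;2;25;82;71m[48;2;23;80;69m🬂[38;2;28;85;74m[48;2;24;81;69m🬂[38;2;31;88;77m[48;2;25;82;71m🬂[38;2;33;90;78m[48;2;26;82;71m🬂[38;2;29;86;74m[48;2;6;23;19m🬎[38;2;28;85;74m[48;2;6;23;19m🬂[38;2;26;83;71m[48;2;6;23;19m🬀[38;2;6;23;19m[48;2;33;14;7m🬝[38;2;6;23;19m[48;2;33;15;7m🬀[38;2;34;16;8m[48;2;33;14;7m🬎[0m
[38;2;31;13;6m[48;2;29;10;5m🬂[38;2;22;79;68m[48;2;30;11;5m▐[38;2;22;79;68m[48;2;6;23;19m🬎[38;2;22;79;68m[48;2;6;23;19m🬆[38;2;23;80;69m[48;2;6;23;19m🬀[38;2;6;23;19m[48;2;6;23;19m [38;2;6;23;19m[48;2;29;10;5m🬝[38;2;6;23;19m[48;2;29;10;5m🬆[38;2;6;23;19m[48;2;29;10;5m🬂[38;2;31;13;6m[48;2;29;10;5m🬂[38;2;31;13;6m[48;2;29;10;5m🬂[38;2;31;13;6m[48;2;29;10;5m🬂[0m
[38;2;27;8;5m[48;2;25;6;4m🬂[38;2;27;8;5m[48;2;25;6;4m🬂[38;2;6;23;19m[48;2;25;6;4m🬁[38;2;6;23;19m[48;2;25;6;4m🬂[38;2;6;23;19m[48;2;25;6;4m🬆[38;2;6;23;19m[48;2;25;6;4m🬀[38;2;27;8;5m[48;2;25;6;4m🬂[38;2;27;8;5m[48;2;25;6;4m🬂[38;2;27;8;5m[48;2;25;6;4m🬂[38;2;27;8;5m[48;2;25;6;4m🬂[38;2;27;8;5m[48;2;25;6;4m🬂[38;2;27;8;5m[48;2;25;6;4m🬂[0m
</frame>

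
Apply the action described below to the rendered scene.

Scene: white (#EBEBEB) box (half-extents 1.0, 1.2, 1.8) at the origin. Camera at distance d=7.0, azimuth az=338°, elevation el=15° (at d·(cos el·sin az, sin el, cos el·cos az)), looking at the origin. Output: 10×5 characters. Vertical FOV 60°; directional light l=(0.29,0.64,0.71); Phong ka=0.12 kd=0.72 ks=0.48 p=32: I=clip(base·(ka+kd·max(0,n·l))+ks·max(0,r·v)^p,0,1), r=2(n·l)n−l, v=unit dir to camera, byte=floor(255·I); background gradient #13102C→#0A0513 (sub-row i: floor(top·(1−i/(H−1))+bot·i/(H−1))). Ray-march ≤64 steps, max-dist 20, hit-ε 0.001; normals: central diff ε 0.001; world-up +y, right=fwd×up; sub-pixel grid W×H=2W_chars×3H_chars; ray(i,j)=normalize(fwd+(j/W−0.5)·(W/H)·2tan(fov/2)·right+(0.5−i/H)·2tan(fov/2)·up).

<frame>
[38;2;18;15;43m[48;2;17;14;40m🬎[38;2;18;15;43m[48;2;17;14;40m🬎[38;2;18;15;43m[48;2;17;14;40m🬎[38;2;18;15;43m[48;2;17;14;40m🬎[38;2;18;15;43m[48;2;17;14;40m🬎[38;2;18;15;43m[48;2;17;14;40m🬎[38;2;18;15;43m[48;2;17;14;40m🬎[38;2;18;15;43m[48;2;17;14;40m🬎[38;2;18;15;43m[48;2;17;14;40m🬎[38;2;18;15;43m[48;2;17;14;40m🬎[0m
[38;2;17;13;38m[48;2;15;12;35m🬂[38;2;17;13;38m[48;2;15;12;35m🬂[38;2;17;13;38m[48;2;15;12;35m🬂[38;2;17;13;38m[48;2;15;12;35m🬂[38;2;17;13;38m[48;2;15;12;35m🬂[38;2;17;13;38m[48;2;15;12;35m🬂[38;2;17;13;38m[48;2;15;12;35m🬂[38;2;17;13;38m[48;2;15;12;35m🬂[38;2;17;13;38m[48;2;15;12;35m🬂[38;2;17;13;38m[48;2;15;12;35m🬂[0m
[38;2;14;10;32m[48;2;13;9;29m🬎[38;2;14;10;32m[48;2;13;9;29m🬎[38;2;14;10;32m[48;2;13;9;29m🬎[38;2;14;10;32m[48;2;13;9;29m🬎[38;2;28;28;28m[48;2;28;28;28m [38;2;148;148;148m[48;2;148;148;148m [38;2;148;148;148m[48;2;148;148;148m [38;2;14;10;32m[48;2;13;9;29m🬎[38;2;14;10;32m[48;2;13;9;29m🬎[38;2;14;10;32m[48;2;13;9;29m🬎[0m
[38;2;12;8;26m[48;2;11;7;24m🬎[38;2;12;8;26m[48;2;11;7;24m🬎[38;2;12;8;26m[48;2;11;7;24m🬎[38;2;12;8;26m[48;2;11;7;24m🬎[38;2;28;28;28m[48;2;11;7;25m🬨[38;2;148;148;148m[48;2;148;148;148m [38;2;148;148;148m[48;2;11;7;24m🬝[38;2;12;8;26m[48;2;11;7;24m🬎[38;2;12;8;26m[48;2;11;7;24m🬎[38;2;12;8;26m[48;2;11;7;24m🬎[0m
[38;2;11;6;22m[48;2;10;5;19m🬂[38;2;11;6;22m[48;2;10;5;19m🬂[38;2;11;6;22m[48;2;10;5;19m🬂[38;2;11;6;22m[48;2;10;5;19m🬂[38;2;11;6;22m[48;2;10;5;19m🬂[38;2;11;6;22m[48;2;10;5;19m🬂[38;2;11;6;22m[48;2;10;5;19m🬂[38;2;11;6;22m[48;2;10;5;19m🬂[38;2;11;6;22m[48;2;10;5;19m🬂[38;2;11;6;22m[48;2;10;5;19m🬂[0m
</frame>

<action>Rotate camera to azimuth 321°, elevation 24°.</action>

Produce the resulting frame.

<frame>
[38;2;18;15;43m[48;2;17;14;40m🬎[38;2;18;15;43m[48;2;17;14;40m🬎[38;2;18;15;43m[48;2;17;14;40m🬎[38;2;18;15;43m[48;2;17;14;40m🬎[38;2;18;15;43m[48;2;17;14;40m🬎[38;2;18;15;43m[48;2;17;14;40m🬎[38;2;18;15;43m[48;2;17;14;40m🬎[38;2;18;15;43m[48;2;17;14;40m🬎[38;2;18;15;43m[48;2;17;14;40m🬎[38;2;18;15;43m[48;2;17;14;40m🬎[0m
[38;2;17;13;38m[48;2;15;12;35m🬂[38;2;17;13;38m[48;2;15;12;35m🬂[38;2;17;13;38m[48;2;15;12;35m🬂[38;2;16;12;36m[48;2;136;136;136m🬝[38;2;16;12;37m[48;2;136;136;136m🬎[38;2;16;12;37m[48;2;136;136;136m🬎[38;2;17;13;38m[48;2;15;12;35m🬂[38;2;17;13;38m[48;2;15;12;35m🬂[38;2;17;13;38m[48;2;15;12;35m🬂[38;2;17;13;38m[48;2;15;12;35m🬂[0m
[38;2;14;10;32m[48;2;13;9;29m🬎[38;2;14;10;32m[48;2;13;9;29m🬎[38;2;14;10;32m[48;2;13;9;29m🬎[38;2;28;28;28m[48;2;14;10;31m▐[38;2;28;28;28m[48;2;28;28;28m [38;2;28;28;28m[48;2;142;142;142m🬓[38;2;136;136;136m[48;2;148;148;148m🬂[38;2;148;148;148m[48;2;13;9;30m🬄[38;2;14;10;32m[48;2;13;9;29m🬎[38;2;14;10;32m[48;2;13;9;29m🬎[0m
[38;2;12;8;26m[48;2;11;7;24m🬎[38;2;12;8;26m[48;2;11;7;24m🬎[38;2;12;8;26m[48;2;11;7;24m🬎[38;2;12;8;26m[48;2;11;7;24m🬎[38;2;28;28;28m[48;2;11;7;24m🬊[38;2;28;28;28m[48;2;148;148;148m▌[38;2;148;148;148m[48;2;11;7;24m🬝[38;2;12;8;26m[48;2;11;7;24m🬎[38;2;12;8;26m[48;2;11;7;24m🬎[38;2;12;8;26m[48;2;11;7;24m🬎[0m
[38;2;11;6;22m[48;2;10;5;19m🬂[38;2;11;6;22m[48;2;10;5;19m🬂[38;2;11;6;22m[48;2;10;5;19m🬂[38;2;11;6;22m[48;2;10;5;19m🬂[38;2;11;6;22m[48;2;10;5;19m🬂[38;2;11;6;22m[48;2;10;5;19m🬂[38;2;11;6;22m[48;2;10;5;19m🬂[38;2;11;6;22m[48;2;10;5;19m🬂[38;2;11;6;22m[48;2;10;5;19m🬂[38;2;11;6;22m[48;2;10;5;19m🬂[0m
</frame>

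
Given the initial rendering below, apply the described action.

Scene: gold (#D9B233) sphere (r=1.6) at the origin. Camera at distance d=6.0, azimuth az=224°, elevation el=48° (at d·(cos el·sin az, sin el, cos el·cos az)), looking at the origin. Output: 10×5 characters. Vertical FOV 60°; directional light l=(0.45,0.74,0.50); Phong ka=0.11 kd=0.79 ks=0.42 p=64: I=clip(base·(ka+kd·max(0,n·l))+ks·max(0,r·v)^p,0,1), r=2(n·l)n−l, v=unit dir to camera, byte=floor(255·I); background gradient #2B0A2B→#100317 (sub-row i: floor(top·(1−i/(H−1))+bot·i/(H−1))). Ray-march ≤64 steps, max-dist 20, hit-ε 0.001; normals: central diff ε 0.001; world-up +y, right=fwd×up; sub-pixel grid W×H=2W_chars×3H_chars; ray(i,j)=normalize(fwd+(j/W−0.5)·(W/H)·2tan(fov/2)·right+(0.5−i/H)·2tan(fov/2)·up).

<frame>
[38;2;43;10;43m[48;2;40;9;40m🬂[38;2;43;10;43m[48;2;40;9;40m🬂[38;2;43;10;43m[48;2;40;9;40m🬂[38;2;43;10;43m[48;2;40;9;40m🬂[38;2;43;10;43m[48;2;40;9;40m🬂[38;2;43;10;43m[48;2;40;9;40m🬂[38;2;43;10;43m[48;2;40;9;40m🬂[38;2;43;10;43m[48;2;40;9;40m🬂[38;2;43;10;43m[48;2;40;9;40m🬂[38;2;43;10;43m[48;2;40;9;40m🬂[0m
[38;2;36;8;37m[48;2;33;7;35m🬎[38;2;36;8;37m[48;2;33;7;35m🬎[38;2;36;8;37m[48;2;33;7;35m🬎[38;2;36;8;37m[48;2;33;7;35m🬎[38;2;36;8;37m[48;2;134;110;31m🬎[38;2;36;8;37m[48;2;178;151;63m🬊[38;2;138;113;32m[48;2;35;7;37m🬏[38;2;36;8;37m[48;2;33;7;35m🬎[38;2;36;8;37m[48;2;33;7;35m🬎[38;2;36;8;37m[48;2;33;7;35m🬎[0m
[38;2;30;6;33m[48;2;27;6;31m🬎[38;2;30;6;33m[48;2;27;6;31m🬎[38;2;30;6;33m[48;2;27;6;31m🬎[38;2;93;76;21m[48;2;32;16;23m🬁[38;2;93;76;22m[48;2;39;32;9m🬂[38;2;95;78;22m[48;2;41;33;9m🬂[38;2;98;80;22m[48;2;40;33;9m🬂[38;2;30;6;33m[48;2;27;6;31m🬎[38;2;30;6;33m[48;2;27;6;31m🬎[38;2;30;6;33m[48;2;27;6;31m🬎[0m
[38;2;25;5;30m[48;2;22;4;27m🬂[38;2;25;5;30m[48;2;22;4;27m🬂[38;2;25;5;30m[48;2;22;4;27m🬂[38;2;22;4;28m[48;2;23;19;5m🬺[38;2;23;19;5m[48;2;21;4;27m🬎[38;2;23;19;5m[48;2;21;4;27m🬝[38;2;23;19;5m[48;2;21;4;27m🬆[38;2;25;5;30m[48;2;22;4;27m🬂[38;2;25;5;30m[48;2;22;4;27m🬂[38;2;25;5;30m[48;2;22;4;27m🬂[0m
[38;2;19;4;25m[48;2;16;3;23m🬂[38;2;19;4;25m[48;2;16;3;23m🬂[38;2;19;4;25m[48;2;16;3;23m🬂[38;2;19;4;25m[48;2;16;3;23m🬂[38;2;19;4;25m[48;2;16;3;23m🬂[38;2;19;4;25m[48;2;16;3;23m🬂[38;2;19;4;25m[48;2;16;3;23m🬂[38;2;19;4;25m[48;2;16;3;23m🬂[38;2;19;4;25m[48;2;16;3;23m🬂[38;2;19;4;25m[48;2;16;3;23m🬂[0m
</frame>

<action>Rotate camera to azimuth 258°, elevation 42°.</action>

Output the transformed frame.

<frame>
[38;2;43;10;43m[48;2;40;9;40m🬂[38;2;43;10;43m[48;2;40;9;40m🬂[38;2;43;10;43m[48;2;40;9;40m🬂[38;2;43;10;43m[48;2;40;9;40m🬂[38;2;43;10;43m[48;2;40;9;40m🬂[38;2;43;10;43m[48;2;40;9;40m🬂[38;2;43;10;43m[48;2;40;9;40m🬂[38;2;43;10;43m[48;2;40;9;40m🬂[38;2;43;10;43m[48;2;40;9;40m🬂[38;2;43;10;43m[48;2;40;9;40m🬂[0m
[38;2;36;8;37m[48;2;33;7;35m🬎[38;2;36;8;37m[48;2;33;7;35m🬎[38;2;36;8;37m[48;2;33;7;35m🬎[38;2;36;8;37m[48;2;33;7;35m🬎[38;2;36;8;37m[48;2;102;84;23m🬎[38;2;58;31;35m[48;2;203;176;85m🬙[38;2;159;131;37m[48;2;35;7;37m🬏[38;2;36;8;37m[48;2;33;7;35m🬎[38;2;36;8;37m[48;2;33;7;35m🬎[38;2;36;8;37m[48;2;33;7;35m🬎[0m
[38;2;30;6;33m[48;2;27;6;31m🬎[38;2;30;6;33m[48;2;27;6;31m🬎[38;2;30;6;33m[48;2;27;6;31m🬎[38;2;29;6;32m[48;2;28;23;6m▌[38;2;66;54;15m[48;2;28;22;6m🬂[38;2;87;71;20m[48;2;38;31;8m🬊[38;2;119;98;27m[48;2;66;54;15m🬊[38;2;30;6;33m[48;2;27;6;31m🬎[38;2;30;6;33m[48;2;27;6;31m🬎[38;2;30;6;33m[48;2;27;6;31m🬎[0m
[38;2;25;5;30m[48;2;22;4;27m🬂[38;2;25;5;30m[48;2;22;4;27m🬂[38;2;25;5;30m[48;2;22;4;27m🬂[38;2;22;4;28m[48;2;23;19;5m🬺[38;2;23;19;5m[48;2;21;4;27m🬎[38;2;23;19;5m[48;2;21;4;27m🬝[38;2;23;19;5m[48;2;21;4;27m🬆[38;2;25;5;30m[48;2;22;4;27m🬂[38;2;25;5;30m[48;2;22;4;27m🬂[38;2;25;5;30m[48;2;22;4;27m🬂[0m
[38;2;19;4;25m[48;2;16;3;23m🬂[38;2;19;4;25m[48;2;16;3;23m🬂[38;2;19;4;25m[48;2;16;3;23m🬂[38;2;19;4;25m[48;2;16;3;23m🬂[38;2;19;4;25m[48;2;16;3;23m🬂[38;2;19;4;25m[48;2;16;3;23m🬂[38;2;19;4;25m[48;2;16;3;23m🬂[38;2;19;4;25m[48;2;16;3;23m🬂[38;2;19;4;25m[48;2;16;3;23m🬂[38;2;19;4;25m[48;2;16;3;23m🬂[0m
</frame>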